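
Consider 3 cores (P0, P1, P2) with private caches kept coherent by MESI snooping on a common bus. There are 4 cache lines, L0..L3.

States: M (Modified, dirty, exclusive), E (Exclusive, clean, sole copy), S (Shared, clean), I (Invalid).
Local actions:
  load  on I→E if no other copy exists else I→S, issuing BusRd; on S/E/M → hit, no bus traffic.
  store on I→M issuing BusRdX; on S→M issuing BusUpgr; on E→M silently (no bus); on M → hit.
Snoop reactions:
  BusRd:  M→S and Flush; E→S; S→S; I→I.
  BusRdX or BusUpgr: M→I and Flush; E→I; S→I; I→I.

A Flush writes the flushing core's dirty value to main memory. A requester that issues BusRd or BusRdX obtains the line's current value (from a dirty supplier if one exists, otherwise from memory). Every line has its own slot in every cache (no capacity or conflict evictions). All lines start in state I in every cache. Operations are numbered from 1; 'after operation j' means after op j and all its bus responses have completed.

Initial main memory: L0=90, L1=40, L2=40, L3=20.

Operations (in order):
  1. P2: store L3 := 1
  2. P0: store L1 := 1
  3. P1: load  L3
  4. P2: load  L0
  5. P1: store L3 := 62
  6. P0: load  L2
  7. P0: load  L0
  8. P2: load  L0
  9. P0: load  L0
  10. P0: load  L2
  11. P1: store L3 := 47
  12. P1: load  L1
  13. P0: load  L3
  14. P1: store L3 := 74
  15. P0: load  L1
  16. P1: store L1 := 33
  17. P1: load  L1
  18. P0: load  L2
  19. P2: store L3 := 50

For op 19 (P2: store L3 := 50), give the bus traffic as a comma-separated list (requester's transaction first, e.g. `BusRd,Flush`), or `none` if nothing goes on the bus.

bus = BusRdX,Flush

1. P2: store L3 := 1  bus=[BusRdX]  L3: P0=I P1=I P2=M  mem[L3]=20
2. P0: store L1 := 1  bus=[BusRdX]  L1: P0=M P1=I P2=I  mem[L1]=40
3. P1: load  L3  bus=[BusRd,Flush]  L3: P0=I P1=S P2=S  mem[L3]=1
4. P2: load  L0  bus=[BusRd]  L0: P0=I P1=I P2=E  mem[L0]=90
5. P1: store L3 := 62  bus=[BusUpgr]  L3: P0=I P1=M P2=I  mem[L3]=1
6. P0: load  L2  bus=[BusRd]  L2: P0=E P1=I P2=I  mem[L2]=40
7. P0: load  L0  bus=[BusRd]  L0: P0=S P1=I P2=S  mem[L0]=90
8. P2: load  L0  bus=[-]  L0: P0=S P1=I P2=S  mem[L0]=90
9. P0: load  L0  bus=[-]  L0: P0=S P1=I P2=S  mem[L0]=90
10. P0: load  L2  bus=[-]  L2: P0=E P1=I P2=I  mem[L2]=40
11. P1: store L3 := 47  bus=[-]  L3: P0=I P1=M P2=I  mem[L3]=1
12. P1: load  L1  bus=[BusRd,Flush]  L1: P0=S P1=S P2=I  mem[L1]=1
13. P0: load  L3  bus=[BusRd,Flush]  L3: P0=S P1=S P2=I  mem[L3]=47
14. P1: store L3 := 74  bus=[BusUpgr]  L3: P0=I P1=M P2=I  mem[L3]=47
15. P0: load  L1  bus=[-]  L1: P0=S P1=S P2=I  mem[L1]=1
16. P1: store L1 := 33  bus=[BusUpgr]  L1: P0=I P1=M P2=I  mem[L1]=1
17. P1: load  L1  bus=[-]  L1: P0=I P1=M P2=I  mem[L1]=1
18. P0: load  L2  bus=[-]  L2: P0=E P1=I P2=I  mem[L2]=40
19. P2: store L3 := 50  bus=[BusRdX,Flush]  L3: P0=I P1=I P2=M  mem[L3]=74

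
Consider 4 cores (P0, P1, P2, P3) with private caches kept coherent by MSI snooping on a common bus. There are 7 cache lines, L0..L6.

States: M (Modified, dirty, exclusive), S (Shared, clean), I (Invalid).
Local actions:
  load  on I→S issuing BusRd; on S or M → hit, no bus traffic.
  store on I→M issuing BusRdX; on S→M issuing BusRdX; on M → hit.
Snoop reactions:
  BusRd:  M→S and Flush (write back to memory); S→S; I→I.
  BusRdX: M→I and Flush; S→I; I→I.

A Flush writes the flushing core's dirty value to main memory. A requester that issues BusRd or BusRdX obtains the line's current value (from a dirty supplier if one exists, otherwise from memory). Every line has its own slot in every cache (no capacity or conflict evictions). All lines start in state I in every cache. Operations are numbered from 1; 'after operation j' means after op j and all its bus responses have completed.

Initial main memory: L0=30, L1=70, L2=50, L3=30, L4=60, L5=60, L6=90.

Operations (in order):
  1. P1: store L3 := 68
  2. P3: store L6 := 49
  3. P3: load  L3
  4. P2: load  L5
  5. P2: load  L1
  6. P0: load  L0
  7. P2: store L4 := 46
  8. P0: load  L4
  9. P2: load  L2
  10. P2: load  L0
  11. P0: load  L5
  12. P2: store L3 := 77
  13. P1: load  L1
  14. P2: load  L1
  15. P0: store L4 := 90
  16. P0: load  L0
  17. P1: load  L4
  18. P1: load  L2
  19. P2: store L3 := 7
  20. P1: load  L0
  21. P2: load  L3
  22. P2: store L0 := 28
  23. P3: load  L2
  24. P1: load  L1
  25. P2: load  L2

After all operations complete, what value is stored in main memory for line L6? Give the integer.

step 1: P1: store L3 := 68  ⟶  IMII  (L3)  txn=BusRdX  M[L3]=30
step 2: P3: store L6 := 49  ⟶  IIIM  (L6)  txn=BusRdX  M[L6]=90
step 3: P3: load  L3  ⟶  ISIS  (L3)  txn=BusRd+Flush  M[L3]=68
step 4: P2: load  L5  ⟶  IISI  (L5)  txn=BusRd  M[L5]=60
step 5: P2: load  L1  ⟶  IISI  (L1)  txn=BusRd  M[L1]=70
step 6: P0: load  L0  ⟶  SIII  (L0)  txn=BusRd  M[L0]=30
step 7: P2: store L4 := 46  ⟶  IIMI  (L4)  txn=BusRdX  M[L4]=60
step 8: P0: load  L4  ⟶  SISI  (L4)  txn=BusRd+Flush  M[L4]=46
step 9: P2: load  L2  ⟶  IISI  (L2)  txn=BusRd  M[L2]=50
step 10: P2: load  L0  ⟶  SISI  (L0)  txn=BusRd  M[L0]=30
step 11: P0: load  L5  ⟶  SISI  (L5)  txn=BusRd  M[L5]=60
step 12: P2: store L3 := 77  ⟶  IIMI  (L3)  txn=BusRdX  M[L3]=68
step 13: P1: load  L1  ⟶  ISSI  (L1)  txn=BusRd  M[L1]=70
step 14: P2: load  L1  ⟶  ISSI  (L1)  txn=∅  M[L1]=70
step 15: P0: store L4 := 90  ⟶  MIII  (L4)  txn=BusRdX  M[L4]=46
step 16: P0: load  L0  ⟶  SISI  (L0)  txn=∅  M[L0]=30
step 17: P1: load  L4  ⟶  SSII  (L4)  txn=BusRd+Flush  M[L4]=90
step 18: P1: load  L2  ⟶  ISSI  (L2)  txn=BusRd  M[L2]=50
step 19: P2: store L3 := 7  ⟶  IIMI  (L3)  txn=∅  M[L3]=68
step 20: P1: load  L0  ⟶  SSSI  (L0)  txn=BusRd  M[L0]=30
step 21: P2: load  L3  ⟶  IIMI  (L3)  txn=∅  M[L3]=68
step 22: P2: store L0 := 28  ⟶  IIMI  (L0)  txn=BusRdX  M[L0]=30
step 23: P3: load  L2  ⟶  ISSS  (L2)  txn=BusRd  M[L2]=50
step 24: P1: load  L1  ⟶  ISSI  (L1)  txn=∅  M[L1]=70
step 25: P2: load  L2  ⟶  ISSS  (L2)  txn=∅  M[L2]=50

memory[L6] = 90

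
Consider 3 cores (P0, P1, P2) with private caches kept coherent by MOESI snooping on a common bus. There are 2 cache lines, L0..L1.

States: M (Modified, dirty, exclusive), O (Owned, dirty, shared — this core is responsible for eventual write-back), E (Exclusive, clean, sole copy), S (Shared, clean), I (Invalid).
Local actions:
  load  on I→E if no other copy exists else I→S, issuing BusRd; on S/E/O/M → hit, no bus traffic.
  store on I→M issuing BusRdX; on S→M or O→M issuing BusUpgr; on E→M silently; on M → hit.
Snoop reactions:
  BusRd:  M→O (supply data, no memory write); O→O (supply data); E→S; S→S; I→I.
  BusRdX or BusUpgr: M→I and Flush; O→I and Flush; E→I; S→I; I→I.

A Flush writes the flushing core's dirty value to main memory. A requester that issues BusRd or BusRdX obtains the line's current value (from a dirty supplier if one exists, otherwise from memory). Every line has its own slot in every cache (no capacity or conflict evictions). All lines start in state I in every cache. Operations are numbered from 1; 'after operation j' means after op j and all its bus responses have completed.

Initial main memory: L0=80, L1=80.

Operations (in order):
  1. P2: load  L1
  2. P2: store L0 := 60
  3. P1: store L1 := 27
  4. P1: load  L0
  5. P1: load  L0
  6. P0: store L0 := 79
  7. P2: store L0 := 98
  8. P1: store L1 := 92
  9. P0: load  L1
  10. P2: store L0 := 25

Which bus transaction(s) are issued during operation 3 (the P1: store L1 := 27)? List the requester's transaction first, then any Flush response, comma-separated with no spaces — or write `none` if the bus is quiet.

bus = BusRdX

[1] P2: load  L1 | P0:I, P1:I, P2:E(80) | bus: BusRd
[2] P2: store L0 := 60 | P0:I, P1:I, P2:M(60) | bus: BusRdX
[3] P1: store L1 := 27 | P0:I, P1:M(27), P2:I | bus: BusRdX
[4] P1: load  L0 | P0:I, P1:S(60), P2:O(60) | bus: BusRd
[5] P1: load  L0 | P0:I, P1:S(60), P2:O(60) | bus: none
[6] P0: store L0 := 79 | P0:M(79), P1:I, P2:I | bus: BusRdX,Flush
[7] P2: store L0 := 98 | P0:I, P1:I, P2:M(98) | bus: BusRdX,Flush
[8] P1: store L1 := 92 | P0:I, P1:M(92), P2:I | bus: none
[9] P0: load  L1 | P0:S(92), P1:O(92), P2:I | bus: BusRd
[10] P2: store L0 := 25 | P0:I, P1:I, P2:M(25) | bus: none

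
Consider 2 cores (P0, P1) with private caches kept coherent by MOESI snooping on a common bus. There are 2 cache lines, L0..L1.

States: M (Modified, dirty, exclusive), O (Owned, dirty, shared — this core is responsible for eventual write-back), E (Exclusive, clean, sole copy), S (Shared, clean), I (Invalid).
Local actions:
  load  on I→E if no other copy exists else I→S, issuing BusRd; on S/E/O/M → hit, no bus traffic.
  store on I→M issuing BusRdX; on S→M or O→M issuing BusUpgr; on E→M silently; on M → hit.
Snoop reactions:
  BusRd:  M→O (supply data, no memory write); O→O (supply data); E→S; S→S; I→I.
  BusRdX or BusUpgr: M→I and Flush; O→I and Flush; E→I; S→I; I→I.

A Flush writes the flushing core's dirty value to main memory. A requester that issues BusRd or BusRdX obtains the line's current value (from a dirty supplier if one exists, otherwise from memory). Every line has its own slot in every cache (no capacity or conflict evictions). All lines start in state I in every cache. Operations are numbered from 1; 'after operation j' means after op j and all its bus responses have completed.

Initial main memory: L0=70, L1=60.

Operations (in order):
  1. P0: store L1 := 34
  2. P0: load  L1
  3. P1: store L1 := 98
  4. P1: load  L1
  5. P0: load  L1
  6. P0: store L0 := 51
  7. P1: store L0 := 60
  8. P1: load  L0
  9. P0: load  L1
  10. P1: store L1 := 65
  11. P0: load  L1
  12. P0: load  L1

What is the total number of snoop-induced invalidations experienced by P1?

invalidations = 0

1. P0: store L1 := 34  bus=[BusRdX]  L1: P0=M P1=I  mem[L1]=60
2. P0: load  L1  bus=[-]  L1: P0=M P1=I  mem[L1]=60
3. P1: store L1 := 98  bus=[BusRdX,Flush]  L1: P0=I P1=M  mem[L1]=34
4. P1: load  L1  bus=[-]  L1: P0=I P1=M  mem[L1]=34
5. P0: load  L1  bus=[BusRd]  L1: P0=S P1=O  mem[L1]=34
6. P0: store L0 := 51  bus=[BusRdX]  L0: P0=M P1=I  mem[L0]=70
7. P1: store L0 := 60  bus=[BusRdX,Flush]  L0: P0=I P1=M  mem[L0]=51
8. P1: load  L0  bus=[-]  L0: P0=I P1=M  mem[L0]=51
9. P0: load  L1  bus=[-]  L1: P0=S P1=O  mem[L1]=34
10. P1: store L1 := 65  bus=[BusUpgr]  L1: P0=I P1=M  mem[L1]=34
11. P0: load  L1  bus=[BusRd]  L1: P0=S P1=O  mem[L1]=34
12. P0: load  L1  bus=[-]  L1: P0=S P1=O  mem[L1]=34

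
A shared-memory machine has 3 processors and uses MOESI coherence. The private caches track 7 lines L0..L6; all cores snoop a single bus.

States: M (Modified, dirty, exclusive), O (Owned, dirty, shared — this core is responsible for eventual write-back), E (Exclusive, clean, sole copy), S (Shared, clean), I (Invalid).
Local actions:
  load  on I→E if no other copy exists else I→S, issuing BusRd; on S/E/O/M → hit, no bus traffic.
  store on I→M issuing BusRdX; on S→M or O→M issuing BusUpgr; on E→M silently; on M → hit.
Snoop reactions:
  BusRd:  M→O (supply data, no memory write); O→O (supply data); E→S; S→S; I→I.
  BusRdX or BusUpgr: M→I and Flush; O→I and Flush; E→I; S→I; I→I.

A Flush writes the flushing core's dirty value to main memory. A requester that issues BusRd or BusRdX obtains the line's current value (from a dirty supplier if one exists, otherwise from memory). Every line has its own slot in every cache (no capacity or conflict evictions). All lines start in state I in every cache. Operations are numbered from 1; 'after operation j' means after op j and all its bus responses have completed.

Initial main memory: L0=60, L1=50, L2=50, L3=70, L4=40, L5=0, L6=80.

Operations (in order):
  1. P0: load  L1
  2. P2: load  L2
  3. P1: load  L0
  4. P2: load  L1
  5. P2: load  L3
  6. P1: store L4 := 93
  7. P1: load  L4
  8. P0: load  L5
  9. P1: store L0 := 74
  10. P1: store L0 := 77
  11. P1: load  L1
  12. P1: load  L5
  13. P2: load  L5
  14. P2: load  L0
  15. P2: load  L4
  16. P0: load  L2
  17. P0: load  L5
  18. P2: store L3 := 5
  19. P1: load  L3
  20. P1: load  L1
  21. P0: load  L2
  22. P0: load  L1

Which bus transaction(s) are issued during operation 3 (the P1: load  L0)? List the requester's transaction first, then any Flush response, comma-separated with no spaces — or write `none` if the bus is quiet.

[1] P0: load  L1 | P0:E(50), P1:I, P2:I | bus: BusRd
[2] P2: load  L2 | P0:I, P1:I, P2:E(50) | bus: BusRd
[3] P1: load  L0 | P0:I, P1:E(60), P2:I | bus: BusRd
[4] P2: load  L1 | P0:S(50), P1:I, P2:S(50) | bus: BusRd
[5] P2: load  L3 | P0:I, P1:I, P2:E(70) | bus: BusRd
[6] P1: store L4 := 93 | P0:I, P1:M(93), P2:I | bus: BusRdX
[7] P1: load  L4 | P0:I, P1:M(93), P2:I | bus: none
[8] P0: load  L5 | P0:E(0), P1:I, P2:I | bus: BusRd
[9] P1: store L0 := 74 | P0:I, P1:M(74), P2:I | bus: none
[10] P1: store L0 := 77 | P0:I, P1:M(77), P2:I | bus: none
[11] P1: load  L1 | P0:S(50), P1:S(50), P2:S(50) | bus: BusRd
[12] P1: load  L5 | P0:S(0), P1:S(0), P2:I | bus: BusRd
[13] P2: load  L5 | P0:S(0), P1:S(0), P2:S(0) | bus: BusRd
[14] P2: load  L0 | P0:I, P1:O(77), P2:S(77) | bus: BusRd
[15] P2: load  L4 | P0:I, P1:O(93), P2:S(93) | bus: BusRd
[16] P0: load  L2 | P0:S(50), P1:I, P2:S(50) | bus: BusRd
[17] P0: load  L5 | P0:S(0), P1:S(0), P2:S(0) | bus: none
[18] P2: store L3 := 5 | P0:I, P1:I, P2:M(5) | bus: none
[19] P1: load  L3 | P0:I, P1:S(5), P2:O(5) | bus: BusRd
[20] P1: load  L1 | P0:S(50), P1:S(50), P2:S(50) | bus: none
[21] P0: load  L2 | P0:S(50), P1:I, P2:S(50) | bus: none
[22] P0: load  L1 | P0:S(50), P1:S(50), P2:S(50) | bus: none

bus = BusRd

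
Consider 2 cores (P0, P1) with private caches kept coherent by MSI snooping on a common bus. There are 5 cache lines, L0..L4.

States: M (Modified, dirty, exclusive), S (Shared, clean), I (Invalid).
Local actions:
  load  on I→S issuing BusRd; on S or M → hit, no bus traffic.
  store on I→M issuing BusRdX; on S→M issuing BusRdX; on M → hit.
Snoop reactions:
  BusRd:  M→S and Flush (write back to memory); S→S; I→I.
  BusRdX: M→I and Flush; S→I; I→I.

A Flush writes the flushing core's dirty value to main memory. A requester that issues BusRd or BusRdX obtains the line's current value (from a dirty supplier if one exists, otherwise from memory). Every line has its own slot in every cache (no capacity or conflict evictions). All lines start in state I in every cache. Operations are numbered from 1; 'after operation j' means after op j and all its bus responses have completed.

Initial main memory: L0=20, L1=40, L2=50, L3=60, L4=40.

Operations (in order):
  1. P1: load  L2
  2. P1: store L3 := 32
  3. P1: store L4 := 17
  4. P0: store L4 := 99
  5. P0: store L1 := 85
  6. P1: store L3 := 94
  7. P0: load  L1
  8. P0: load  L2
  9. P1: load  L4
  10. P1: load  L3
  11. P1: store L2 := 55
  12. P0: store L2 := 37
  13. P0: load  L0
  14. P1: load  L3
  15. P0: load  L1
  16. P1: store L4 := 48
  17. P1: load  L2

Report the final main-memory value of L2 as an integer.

  op1 P1: load  L2 → I/S on L2; bus BusRd; mem=50
  op2 P1: store L3 := 32 → I/M on L3; bus BusRdX; mem=60
  op3 P1: store L4 := 17 → I/M on L4; bus BusRdX; mem=40
  op4 P0: store L4 := 99 → M/I on L4; bus BusRdX Flush; mem=17
  op5 P0: store L1 := 85 → M/I on L1; bus BusRdX; mem=40
  op6 P1: store L3 := 94 → I/M on L3; bus (none); mem=60
  op7 P0: load  L1 → M/I on L1; bus (none); mem=40
  op8 P0: load  L2 → S/S on L2; bus BusRd; mem=50
  op9 P1: load  L4 → S/S on L4; bus BusRd Flush; mem=99
  op10 P1: load  L3 → I/M on L3; bus (none); mem=60
  op11 P1: store L2 := 55 → I/M on L2; bus BusRdX; mem=50
  op12 P0: store L2 := 37 → M/I on L2; bus BusRdX Flush; mem=55
  op13 P0: load  L0 → S/I on L0; bus BusRd; mem=20
  op14 P1: load  L3 → I/M on L3; bus (none); mem=60
  op15 P0: load  L1 → M/I on L1; bus (none); mem=40
  op16 P1: store L4 := 48 → I/M on L4; bus BusRdX; mem=99
  op17 P1: load  L2 → S/S on L2; bus BusRd Flush; mem=37

memory[L2] = 37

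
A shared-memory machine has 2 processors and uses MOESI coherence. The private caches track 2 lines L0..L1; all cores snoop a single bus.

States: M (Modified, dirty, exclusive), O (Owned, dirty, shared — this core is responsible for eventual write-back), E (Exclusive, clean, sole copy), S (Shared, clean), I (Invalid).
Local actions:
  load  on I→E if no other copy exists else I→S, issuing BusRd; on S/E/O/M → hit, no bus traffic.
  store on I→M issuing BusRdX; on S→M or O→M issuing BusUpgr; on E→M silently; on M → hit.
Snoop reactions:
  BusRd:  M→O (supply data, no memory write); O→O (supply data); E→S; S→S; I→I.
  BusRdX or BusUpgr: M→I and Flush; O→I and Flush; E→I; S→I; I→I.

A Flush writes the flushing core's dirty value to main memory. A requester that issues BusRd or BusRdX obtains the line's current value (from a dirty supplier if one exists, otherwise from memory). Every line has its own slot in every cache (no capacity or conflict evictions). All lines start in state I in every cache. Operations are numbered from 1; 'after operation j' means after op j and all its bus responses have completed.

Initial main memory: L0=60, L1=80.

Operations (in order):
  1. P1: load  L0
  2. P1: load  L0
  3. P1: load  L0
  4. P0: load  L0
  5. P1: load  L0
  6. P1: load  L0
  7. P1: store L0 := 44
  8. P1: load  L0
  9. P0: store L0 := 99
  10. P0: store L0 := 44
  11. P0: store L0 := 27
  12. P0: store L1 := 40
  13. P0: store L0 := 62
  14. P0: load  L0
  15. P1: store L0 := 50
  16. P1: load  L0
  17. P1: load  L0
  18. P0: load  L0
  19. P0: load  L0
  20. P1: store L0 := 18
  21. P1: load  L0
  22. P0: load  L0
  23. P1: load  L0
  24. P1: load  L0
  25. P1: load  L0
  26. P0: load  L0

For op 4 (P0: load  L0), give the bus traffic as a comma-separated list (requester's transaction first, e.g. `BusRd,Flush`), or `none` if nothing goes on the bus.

1. P1: load  L0  bus=[BusRd]  L0: P0=I P1=E  mem[L0]=60
2. P1: load  L0  bus=[-]  L0: P0=I P1=E  mem[L0]=60
3. P1: load  L0  bus=[-]  L0: P0=I P1=E  mem[L0]=60
4. P0: load  L0  bus=[BusRd]  L0: P0=S P1=S  mem[L0]=60
5. P1: load  L0  bus=[-]  L0: P0=S P1=S  mem[L0]=60
6. P1: load  L0  bus=[-]  L0: P0=S P1=S  mem[L0]=60
7. P1: store L0 := 44  bus=[BusUpgr]  L0: P0=I P1=M  mem[L0]=60
8. P1: load  L0  bus=[-]  L0: P0=I P1=M  mem[L0]=60
9. P0: store L0 := 99  bus=[BusRdX,Flush]  L0: P0=M P1=I  mem[L0]=44
10. P0: store L0 := 44  bus=[-]  L0: P0=M P1=I  mem[L0]=44
11. P0: store L0 := 27  bus=[-]  L0: P0=M P1=I  mem[L0]=44
12. P0: store L1 := 40  bus=[BusRdX]  L1: P0=M P1=I  mem[L1]=80
13. P0: store L0 := 62  bus=[-]  L0: P0=M P1=I  mem[L0]=44
14. P0: load  L0  bus=[-]  L0: P0=M P1=I  mem[L0]=44
15. P1: store L0 := 50  bus=[BusRdX,Flush]  L0: P0=I P1=M  mem[L0]=62
16. P1: load  L0  bus=[-]  L0: P0=I P1=M  mem[L0]=62
17. P1: load  L0  bus=[-]  L0: P0=I P1=M  mem[L0]=62
18. P0: load  L0  bus=[BusRd]  L0: P0=S P1=O  mem[L0]=62
19. P0: load  L0  bus=[-]  L0: P0=S P1=O  mem[L0]=62
20. P1: store L0 := 18  bus=[BusUpgr]  L0: P0=I P1=M  mem[L0]=62
21. P1: load  L0  bus=[-]  L0: P0=I P1=M  mem[L0]=62
22. P0: load  L0  bus=[BusRd]  L0: P0=S P1=O  mem[L0]=62
23. P1: load  L0  bus=[-]  L0: P0=S P1=O  mem[L0]=62
24. P1: load  L0  bus=[-]  L0: P0=S P1=O  mem[L0]=62
25. P1: load  L0  bus=[-]  L0: P0=S P1=O  mem[L0]=62
26. P0: load  L0  bus=[-]  L0: P0=S P1=O  mem[L0]=62

bus = BusRd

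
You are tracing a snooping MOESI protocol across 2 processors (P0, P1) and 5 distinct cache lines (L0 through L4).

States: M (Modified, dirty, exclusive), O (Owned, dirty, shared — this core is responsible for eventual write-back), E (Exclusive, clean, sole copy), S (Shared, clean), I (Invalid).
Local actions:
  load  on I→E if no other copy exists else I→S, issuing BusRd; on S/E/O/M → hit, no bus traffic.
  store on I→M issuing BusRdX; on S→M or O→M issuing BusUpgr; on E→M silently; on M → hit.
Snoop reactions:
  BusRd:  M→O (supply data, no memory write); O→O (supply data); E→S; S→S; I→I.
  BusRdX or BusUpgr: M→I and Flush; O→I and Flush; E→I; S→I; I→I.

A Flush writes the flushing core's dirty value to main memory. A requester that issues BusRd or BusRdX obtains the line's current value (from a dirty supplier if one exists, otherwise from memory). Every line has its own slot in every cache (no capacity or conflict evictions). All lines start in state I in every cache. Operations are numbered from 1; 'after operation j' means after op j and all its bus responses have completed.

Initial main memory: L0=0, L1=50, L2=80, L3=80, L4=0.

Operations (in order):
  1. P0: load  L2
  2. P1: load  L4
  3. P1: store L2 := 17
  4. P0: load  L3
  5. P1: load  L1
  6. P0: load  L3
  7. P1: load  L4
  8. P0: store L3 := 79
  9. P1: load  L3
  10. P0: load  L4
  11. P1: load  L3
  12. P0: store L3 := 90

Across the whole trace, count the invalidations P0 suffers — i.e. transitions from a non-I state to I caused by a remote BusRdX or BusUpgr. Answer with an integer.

1. P0: load  L2  bus=[BusRd]  L2: P0=E P1=I  mem[L2]=80
2. P1: load  L4  bus=[BusRd]  L4: P0=I P1=E  mem[L4]=0
3. P1: store L2 := 17  bus=[BusRdX]  L2: P0=I P1=M  mem[L2]=80
4. P0: load  L3  bus=[BusRd]  L3: P0=E P1=I  mem[L3]=80
5. P1: load  L1  bus=[BusRd]  L1: P0=I P1=E  mem[L1]=50
6. P0: load  L3  bus=[-]  L3: P0=E P1=I  mem[L3]=80
7. P1: load  L4  bus=[-]  L4: P0=I P1=E  mem[L4]=0
8. P0: store L3 := 79  bus=[-]  L3: P0=M P1=I  mem[L3]=80
9. P1: load  L3  bus=[BusRd]  L3: P0=O P1=S  mem[L3]=80
10. P0: load  L4  bus=[BusRd]  L4: P0=S P1=S  mem[L4]=0
11. P1: load  L3  bus=[-]  L3: P0=O P1=S  mem[L3]=80
12. P0: store L3 := 90  bus=[BusUpgr]  L3: P0=M P1=I  mem[L3]=80

invalidations = 1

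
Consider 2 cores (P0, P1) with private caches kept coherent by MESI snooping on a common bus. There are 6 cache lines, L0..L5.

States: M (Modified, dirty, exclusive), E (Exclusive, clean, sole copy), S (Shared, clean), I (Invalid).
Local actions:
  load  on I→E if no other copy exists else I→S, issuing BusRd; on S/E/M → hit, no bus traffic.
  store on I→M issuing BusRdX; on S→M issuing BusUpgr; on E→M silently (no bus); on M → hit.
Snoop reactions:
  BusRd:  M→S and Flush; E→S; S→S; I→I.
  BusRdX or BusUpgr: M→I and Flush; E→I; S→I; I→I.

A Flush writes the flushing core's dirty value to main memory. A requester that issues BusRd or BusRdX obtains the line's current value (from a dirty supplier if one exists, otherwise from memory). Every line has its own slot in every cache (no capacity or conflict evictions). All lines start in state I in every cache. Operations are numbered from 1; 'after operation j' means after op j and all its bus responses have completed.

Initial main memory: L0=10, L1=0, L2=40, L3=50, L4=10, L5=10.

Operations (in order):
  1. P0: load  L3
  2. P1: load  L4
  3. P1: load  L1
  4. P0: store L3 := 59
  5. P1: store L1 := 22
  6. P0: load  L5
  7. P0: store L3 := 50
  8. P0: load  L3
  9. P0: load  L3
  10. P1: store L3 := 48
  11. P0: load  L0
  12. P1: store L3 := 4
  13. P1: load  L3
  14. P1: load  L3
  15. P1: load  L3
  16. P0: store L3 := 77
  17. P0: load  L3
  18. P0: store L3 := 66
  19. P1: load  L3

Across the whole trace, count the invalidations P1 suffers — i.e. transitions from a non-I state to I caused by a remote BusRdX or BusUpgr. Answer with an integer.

[1] P0: load  L3 | P0:E(50), P1:I | bus: BusRd
[2] P1: load  L4 | P0:I, P1:E(10) | bus: BusRd
[3] P1: load  L1 | P0:I, P1:E(0) | bus: BusRd
[4] P0: store L3 := 59 | P0:M(59), P1:I | bus: none
[5] P1: store L1 := 22 | P0:I, P1:M(22) | bus: none
[6] P0: load  L5 | P0:E(10), P1:I | bus: BusRd
[7] P0: store L3 := 50 | P0:M(50), P1:I | bus: none
[8] P0: load  L3 | P0:M(50), P1:I | bus: none
[9] P0: load  L3 | P0:M(50), P1:I | bus: none
[10] P1: store L3 := 48 | P0:I, P1:M(48) | bus: BusRdX,Flush
[11] P0: load  L0 | P0:E(10), P1:I | bus: BusRd
[12] P1: store L3 := 4 | P0:I, P1:M(4) | bus: none
[13] P1: load  L3 | P0:I, P1:M(4) | bus: none
[14] P1: load  L3 | P0:I, P1:M(4) | bus: none
[15] P1: load  L3 | P0:I, P1:M(4) | bus: none
[16] P0: store L3 := 77 | P0:M(77), P1:I | bus: BusRdX,Flush
[17] P0: load  L3 | P0:M(77), P1:I | bus: none
[18] P0: store L3 := 66 | P0:M(66), P1:I | bus: none
[19] P1: load  L3 | P0:S(66), P1:S(66) | bus: BusRd,Flush

invalidations = 1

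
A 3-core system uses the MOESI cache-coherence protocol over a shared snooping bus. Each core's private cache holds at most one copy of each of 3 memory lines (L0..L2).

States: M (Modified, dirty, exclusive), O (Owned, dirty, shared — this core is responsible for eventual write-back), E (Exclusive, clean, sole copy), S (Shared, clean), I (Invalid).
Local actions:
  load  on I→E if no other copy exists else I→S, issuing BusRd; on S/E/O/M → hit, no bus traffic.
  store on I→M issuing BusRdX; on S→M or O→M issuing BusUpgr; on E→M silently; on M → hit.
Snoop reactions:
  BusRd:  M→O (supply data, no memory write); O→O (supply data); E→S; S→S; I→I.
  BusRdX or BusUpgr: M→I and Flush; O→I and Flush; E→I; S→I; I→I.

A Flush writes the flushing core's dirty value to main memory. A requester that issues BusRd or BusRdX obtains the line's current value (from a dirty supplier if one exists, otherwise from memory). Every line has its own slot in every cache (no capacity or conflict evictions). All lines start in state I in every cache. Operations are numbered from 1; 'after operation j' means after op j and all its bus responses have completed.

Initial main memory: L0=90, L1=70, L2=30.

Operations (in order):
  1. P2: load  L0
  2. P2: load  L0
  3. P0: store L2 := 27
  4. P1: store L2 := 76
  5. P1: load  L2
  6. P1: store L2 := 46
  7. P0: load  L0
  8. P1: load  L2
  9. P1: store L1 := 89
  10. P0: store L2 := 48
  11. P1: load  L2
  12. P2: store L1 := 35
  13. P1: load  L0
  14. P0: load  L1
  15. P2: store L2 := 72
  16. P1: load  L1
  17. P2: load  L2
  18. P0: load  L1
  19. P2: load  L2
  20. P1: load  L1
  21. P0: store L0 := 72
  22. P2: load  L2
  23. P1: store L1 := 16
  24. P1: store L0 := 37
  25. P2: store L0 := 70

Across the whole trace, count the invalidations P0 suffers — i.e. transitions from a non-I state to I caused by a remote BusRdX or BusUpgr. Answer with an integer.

invalidations = 4

1. P2: load  L0  bus=[BusRd]  L0: P0=I P1=I P2=E  mem[L0]=90
2. P2: load  L0  bus=[-]  L0: P0=I P1=I P2=E  mem[L0]=90
3. P0: store L2 := 27  bus=[BusRdX]  L2: P0=M P1=I P2=I  mem[L2]=30
4. P1: store L2 := 76  bus=[BusRdX,Flush]  L2: P0=I P1=M P2=I  mem[L2]=27
5. P1: load  L2  bus=[-]  L2: P0=I P1=M P2=I  mem[L2]=27
6. P1: store L2 := 46  bus=[-]  L2: P0=I P1=M P2=I  mem[L2]=27
7. P0: load  L0  bus=[BusRd]  L0: P0=S P1=I P2=S  mem[L0]=90
8. P1: load  L2  bus=[-]  L2: P0=I P1=M P2=I  mem[L2]=27
9. P1: store L1 := 89  bus=[BusRdX]  L1: P0=I P1=M P2=I  mem[L1]=70
10. P0: store L2 := 48  bus=[BusRdX,Flush]  L2: P0=M P1=I P2=I  mem[L2]=46
11. P1: load  L2  bus=[BusRd]  L2: P0=O P1=S P2=I  mem[L2]=46
12. P2: store L1 := 35  bus=[BusRdX,Flush]  L1: P0=I P1=I P2=M  mem[L1]=89
13. P1: load  L0  bus=[BusRd]  L0: P0=S P1=S P2=S  mem[L0]=90
14. P0: load  L1  bus=[BusRd]  L1: P0=S P1=I P2=O  mem[L1]=89
15. P2: store L2 := 72  bus=[BusRdX,Flush]  L2: P0=I P1=I P2=M  mem[L2]=48
16. P1: load  L1  bus=[BusRd]  L1: P0=S P1=S P2=O  mem[L1]=89
17. P2: load  L2  bus=[-]  L2: P0=I P1=I P2=M  mem[L2]=48
18. P0: load  L1  bus=[-]  L1: P0=S P1=S P2=O  mem[L1]=89
19. P2: load  L2  bus=[-]  L2: P0=I P1=I P2=M  mem[L2]=48
20. P1: load  L1  bus=[-]  L1: P0=S P1=S P2=O  mem[L1]=89
21. P0: store L0 := 72  bus=[BusUpgr]  L0: P0=M P1=I P2=I  mem[L0]=90
22. P2: load  L2  bus=[-]  L2: P0=I P1=I P2=M  mem[L2]=48
23. P1: store L1 := 16  bus=[BusUpgr,Flush]  L1: P0=I P1=M P2=I  mem[L1]=35
24. P1: store L0 := 37  bus=[BusRdX,Flush]  L0: P0=I P1=M P2=I  mem[L0]=72
25. P2: store L0 := 70  bus=[BusRdX,Flush]  L0: P0=I P1=I P2=M  mem[L0]=37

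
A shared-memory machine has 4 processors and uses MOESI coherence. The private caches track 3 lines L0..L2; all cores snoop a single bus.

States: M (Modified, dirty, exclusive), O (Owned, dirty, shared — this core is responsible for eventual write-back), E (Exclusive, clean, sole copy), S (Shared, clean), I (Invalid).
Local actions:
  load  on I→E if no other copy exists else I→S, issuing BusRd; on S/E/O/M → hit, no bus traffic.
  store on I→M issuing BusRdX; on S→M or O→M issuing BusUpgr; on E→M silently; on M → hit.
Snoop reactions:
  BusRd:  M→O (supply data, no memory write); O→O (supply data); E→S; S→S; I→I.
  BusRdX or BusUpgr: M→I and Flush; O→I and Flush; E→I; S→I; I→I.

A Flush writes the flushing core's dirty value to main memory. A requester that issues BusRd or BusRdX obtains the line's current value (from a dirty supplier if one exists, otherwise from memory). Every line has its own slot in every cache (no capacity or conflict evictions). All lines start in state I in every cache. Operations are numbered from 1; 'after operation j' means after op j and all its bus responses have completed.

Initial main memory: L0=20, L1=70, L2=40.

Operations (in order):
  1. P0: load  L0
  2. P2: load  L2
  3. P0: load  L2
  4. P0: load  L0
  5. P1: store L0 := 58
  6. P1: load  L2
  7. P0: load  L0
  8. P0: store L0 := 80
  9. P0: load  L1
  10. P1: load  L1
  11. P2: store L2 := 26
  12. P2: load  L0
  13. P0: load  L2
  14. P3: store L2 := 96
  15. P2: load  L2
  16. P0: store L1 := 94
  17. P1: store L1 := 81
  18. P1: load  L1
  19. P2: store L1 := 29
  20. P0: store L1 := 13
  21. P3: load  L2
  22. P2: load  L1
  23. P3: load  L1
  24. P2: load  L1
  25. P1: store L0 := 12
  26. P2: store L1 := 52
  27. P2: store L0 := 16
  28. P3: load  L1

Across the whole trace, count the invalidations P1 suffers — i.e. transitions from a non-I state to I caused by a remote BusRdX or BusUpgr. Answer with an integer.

invalidations = 5

1. P0: load  L0  bus=[BusRd]  L0: P0=E P1=I P2=I P3=I  mem[L0]=20
2. P2: load  L2  bus=[BusRd]  L2: P0=I P1=I P2=E P3=I  mem[L2]=40
3. P0: load  L2  bus=[BusRd]  L2: P0=S P1=I P2=S P3=I  mem[L2]=40
4. P0: load  L0  bus=[-]  L0: P0=E P1=I P2=I P3=I  mem[L0]=20
5. P1: store L0 := 58  bus=[BusRdX]  L0: P0=I P1=M P2=I P3=I  mem[L0]=20
6. P1: load  L2  bus=[BusRd]  L2: P0=S P1=S P2=S P3=I  mem[L2]=40
7. P0: load  L0  bus=[BusRd]  L0: P0=S P1=O P2=I P3=I  mem[L0]=20
8. P0: store L0 := 80  bus=[BusUpgr,Flush]  L0: P0=M P1=I P2=I P3=I  mem[L0]=58
9. P0: load  L1  bus=[BusRd]  L1: P0=E P1=I P2=I P3=I  mem[L1]=70
10. P1: load  L1  bus=[BusRd]  L1: P0=S P1=S P2=I P3=I  mem[L1]=70
11. P2: store L2 := 26  bus=[BusUpgr]  L2: P0=I P1=I P2=M P3=I  mem[L2]=40
12. P2: load  L0  bus=[BusRd]  L0: P0=O P1=I P2=S P3=I  mem[L0]=58
13. P0: load  L2  bus=[BusRd]  L2: P0=S P1=I P2=O P3=I  mem[L2]=40
14. P3: store L2 := 96  bus=[BusRdX,Flush]  L2: P0=I P1=I P2=I P3=M  mem[L2]=26
15. P2: load  L2  bus=[BusRd]  L2: P0=I P1=I P2=S P3=O  mem[L2]=26
16. P0: store L1 := 94  bus=[BusUpgr]  L1: P0=M P1=I P2=I P3=I  mem[L1]=70
17. P1: store L1 := 81  bus=[BusRdX,Flush]  L1: P0=I P1=M P2=I P3=I  mem[L1]=94
18. P1: load  L1  bus=[-]  L1: P0=I P1=M P2=I P3=I  mem[L1]=94
19. P2: store L1 := 29  bus=[BusRdX,Flush]  L1: P0=I P1=I P2=M P3=I  mem[L1]=81
20. P0: store L1 := 13  bus=[BusRdX,Flush]  L1: P0=M P1=I P2=I P3=I  mem[L1]=29
21. P3: load  L2  bus=[-]  L2: P0=I P1=I P2=S P3=O  mem[L2]=26
22. P2: load  L1  bus=[BusRd]  L1: P0=O P1=I P2=S P3=I  mem[L1]=29
23. P3: load  L1  bus=[BusRd]  L1: P0=O P1=I P2=S P3=S  mem[L1]=29
24. P2: load  L1  bus=[-]  L1: P0=O P1=I P2=S P3=S  mem[L1]=29
25. P1: store L0 := 12  bus=[BusRdX,Flush]  L0: P0=I P1=M P2=I P3=I  mem[L0]=80
26. P2: store L1 := 52  bus=[BusUpgr,Flush]  L1: P0=I P1=I P2=M P3=I  mem[L1]=13
27. P2: store L0 := 16  bus=[BusRdX,Flush]  L0: P0=I P1=I P2=M P3=I  mem[L0]=12
28. P3: load  L1  bus=[BusRd]  L1: P0=I P1=I P2=O P3=S  mem[L1]=13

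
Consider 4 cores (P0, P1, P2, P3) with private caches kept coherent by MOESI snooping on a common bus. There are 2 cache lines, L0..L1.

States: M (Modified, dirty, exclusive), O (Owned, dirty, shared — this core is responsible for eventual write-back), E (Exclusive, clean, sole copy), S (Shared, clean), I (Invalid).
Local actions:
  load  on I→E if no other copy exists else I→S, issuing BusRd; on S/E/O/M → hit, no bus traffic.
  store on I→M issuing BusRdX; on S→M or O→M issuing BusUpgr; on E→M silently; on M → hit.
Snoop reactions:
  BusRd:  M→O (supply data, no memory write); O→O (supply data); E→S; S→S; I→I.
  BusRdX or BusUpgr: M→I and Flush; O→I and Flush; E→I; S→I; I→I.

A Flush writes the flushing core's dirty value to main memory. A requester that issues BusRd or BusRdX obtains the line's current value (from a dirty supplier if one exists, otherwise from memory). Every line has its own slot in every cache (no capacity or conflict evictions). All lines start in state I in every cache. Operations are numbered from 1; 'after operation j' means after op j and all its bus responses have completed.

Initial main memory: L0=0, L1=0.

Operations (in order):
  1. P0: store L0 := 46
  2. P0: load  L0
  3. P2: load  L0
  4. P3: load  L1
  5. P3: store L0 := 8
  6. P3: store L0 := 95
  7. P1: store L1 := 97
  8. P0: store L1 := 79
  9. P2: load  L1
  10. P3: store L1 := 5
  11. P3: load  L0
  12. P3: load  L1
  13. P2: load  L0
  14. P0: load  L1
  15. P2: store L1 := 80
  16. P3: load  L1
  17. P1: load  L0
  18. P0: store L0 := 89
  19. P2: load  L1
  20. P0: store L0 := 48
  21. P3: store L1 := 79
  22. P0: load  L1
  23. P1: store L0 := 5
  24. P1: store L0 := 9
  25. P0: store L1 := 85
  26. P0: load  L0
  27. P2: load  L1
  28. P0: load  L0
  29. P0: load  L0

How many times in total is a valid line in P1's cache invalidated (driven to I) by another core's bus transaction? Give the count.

step 1: P0: store L0 := 46  ⟶  MIII  (L0)  txn=BusRdX  M[L0]=0
step 2: P0: load  L0  ⟶  MIII  (L0)  txn=∅  M[L0]=0
step 3: P2: load  L0  ⟶  OISI  (L0)  txn=BusRd  M[L0]=0
step 4: P3: load  L1  ⟶  IIIE  (L1)  txn=BusRd  M[L1]=0
step 5: P3: store L0 := 8  ⟶  IIIM  (L0)  txn=BusRdX+Flush  M[L0]=46
step 6: P3: store L0 := 95  ⟶  IIIM  (L0)  txn=∅  M[L0]=46
step 7: P1: store L1 := 97  ⟶  IMII  (L1)  txn=BusRdX  M[L1]=0
step 8: P0: store L1 := 79  ⟶  MIII  (L1)  txn=BusRdX+Flush  M[L1]=97
step 9: P2: load  L1  ⟶  OISI  (L1)  txn=BusRd  M[L1]=97
step 10: P3: store L1 := 5  ⟶  IIIM  (L1)  txn=BusRdX+Flush  M[L1]=79
step 11: P3: load  L0  ⟶  IIIM  (L0)  txn=∅  M[L0]=46
step 12: P3: load  L1  ⟶  IIIM  (L1)  txn=∅  M[L1]=79
step 13: P2: load  L0  ⟶  IISO  (L0)  txn=BusRd  M[L0]=46
step 14: P0: load  L1  ⟶  SIIO  (L1)  txn=BusRd  M[L1]=79
step 15: P2: store L1 := 80  ⟶  IIMI  (L1)  txn=BusRdX+Flush  M[L1]=5
step 16: P3: load  L1  ⟶  IIOS  (L1)  txn=BusRd  M[L1]=5
step 17: P1: load  L0  ⟶  ISSO  (L0)  txn=BusRd  M[L0]=46
step 18: P0: store L0 := 89  ⟶  MIII  (L0)  txn=BusRdX+Flush  M[L0]=95
step 19: P2: load  L1  ⟶  IIOS  (L1)  txn=∅  M[L1]=5
step 20: P0: store L0 := 48  ⟶  MIII  (L0)  txn=∅  M[L0]=95
step 21: P3: store L1 := 79  ⟶  IIIM  (L1)  txn=BusUpgr+Flush  M[L1]=80
step 22: P0: load  L1  ⟶  SIIO  (L1)  txn=BusRd  M[L1]=80
step 23: P1: store L0 := 5  ⟶  IMII  (L0)  txn=BusRdX+Flush  M[L0]=48
step 24: P1: store L0 := 9  ⟶  IMII  (L0)  txn=∅  M[L0]=48
step 25: P0: store L1 := 85  ⟶  MIII  (L1)  txn=BusUpgr+Flush  M[L1]=79
step 26: P0: load  L0  ⟶  SOII  (L0)  txn=BusRd  M[L0]=48
step 27: P2: load  L1  ⟶  OISI  (L1)  txn=BusRd  M[L1]=79
step 28: P0: load  L0  ⟶  SOII  (L0)  txn=∅  M[L0]=48
step 29: P0: load  L0  ⟶  SOII  (L0)  txn=∅  M[L0]=48

invalidations = 2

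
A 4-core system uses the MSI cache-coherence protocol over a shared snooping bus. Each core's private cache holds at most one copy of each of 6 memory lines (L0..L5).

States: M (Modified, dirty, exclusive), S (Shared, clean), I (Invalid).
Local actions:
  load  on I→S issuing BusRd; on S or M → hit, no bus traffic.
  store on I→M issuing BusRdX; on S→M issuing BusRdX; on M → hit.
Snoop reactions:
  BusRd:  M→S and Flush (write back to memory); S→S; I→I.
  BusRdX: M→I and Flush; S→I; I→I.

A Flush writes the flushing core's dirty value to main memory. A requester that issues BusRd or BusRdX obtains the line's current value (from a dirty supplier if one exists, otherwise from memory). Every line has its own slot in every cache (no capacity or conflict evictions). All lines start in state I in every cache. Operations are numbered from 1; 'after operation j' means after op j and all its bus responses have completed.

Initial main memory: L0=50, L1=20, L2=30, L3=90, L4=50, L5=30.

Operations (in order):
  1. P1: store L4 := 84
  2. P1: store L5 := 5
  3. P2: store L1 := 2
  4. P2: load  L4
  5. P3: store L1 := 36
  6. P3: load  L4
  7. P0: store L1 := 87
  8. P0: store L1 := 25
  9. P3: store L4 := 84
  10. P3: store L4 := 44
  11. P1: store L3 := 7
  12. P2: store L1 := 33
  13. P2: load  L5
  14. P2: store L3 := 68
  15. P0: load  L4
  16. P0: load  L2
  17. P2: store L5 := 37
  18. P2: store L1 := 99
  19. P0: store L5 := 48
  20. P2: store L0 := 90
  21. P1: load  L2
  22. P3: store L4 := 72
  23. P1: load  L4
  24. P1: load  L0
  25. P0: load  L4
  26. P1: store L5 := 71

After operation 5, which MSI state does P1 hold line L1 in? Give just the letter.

  op1 P1: store L4 := 84 → I/M/I/I on L4; bus BusRdX; mem=50
  op2 P1: store L5 := 5 → I/M/I/I on L5; bus BusRdX; mem=30
  op3 P2: store L1 := 2 → I/I/M/I on L1; bus BusRdX; mem=20
  op4 P2: load  L4 → I/S/S/I on L4; bus BusRd Flush; mem=84
  op5 P3: store L1 := 36 → I/I/I/M on L1; bus BusRdX Flush; mem=2
  op6 P3: load  L4 → I/S/S/S on L4; bus BusRd; mem=84
  op7 P0: store L1 := 87 → M/I/I/I on L1; bus BusRdX Flush; mem=36
  op8 P0: store L1 := 25 → M/I/I/I on L1; bus (none); mem=36
  op9 P3: store L4 := 84 → I/I/I/M on L4; bus BusRdX; mem=84
  op10 P3: store L4 := 44 → I/I/I/M on L4; bus (none); mem=84
  op11 P1: store L3 := 7 → I/M/I/I on L3; bus BusRdX; mem=90
  op12 P2: store L1 := 33 → I/I/M/I on L1; bus BusRdX Flush; mem=25
  op13 P2: load  L5 → I/S/S/I on L5; bus BusRd Flush; mem=5
  op14 P2: store L3 := 68 → I/I/M/I on L3; bus BusRdX Flush; mem=7
  op15 P0: load  L4 → S/I/I/S on L4; bus BusRd Flush; mem=44
  op16 P0: load  L2 → S/I/I/I on L2; bus BusRd; mem=30
  op17 P2: store L5 := 37 → I/I/M/I on L5; bus BusRdX; mem=5
  op18 P2: store L1 := 99 → I/I/M/I on L1; bus (none); mem=25
  op19 P0: store L5 := 48 → M/I/I/I on L5; bus BusRdX Flush; mem=37
  op20 P2: store L0 := 90 → I/I/M/I on L0; bus BusRdX; mem=50
  op21 P1: load  L2 → S/S/I/I on L2; bus BusRd; mem=30
  op22 P3: store L4 := 72 → I/I/I/M on L4; bus BusRdX; mem=44
  op23 P1: load  L4 → I/S/I/S on L4; bus BusRd Flush; mem=72
  op24 P1: load  L0 → I/S/S/I on L0; bus BusRd Flush; mem=90
  op25 P0: load  L4 → S/S/I/S on L4; bus BusRd; mem=72
  op26 P1: store L5 := 71 → I/M/I/I on L5; bus BusRdX Flush; mem=48

state = I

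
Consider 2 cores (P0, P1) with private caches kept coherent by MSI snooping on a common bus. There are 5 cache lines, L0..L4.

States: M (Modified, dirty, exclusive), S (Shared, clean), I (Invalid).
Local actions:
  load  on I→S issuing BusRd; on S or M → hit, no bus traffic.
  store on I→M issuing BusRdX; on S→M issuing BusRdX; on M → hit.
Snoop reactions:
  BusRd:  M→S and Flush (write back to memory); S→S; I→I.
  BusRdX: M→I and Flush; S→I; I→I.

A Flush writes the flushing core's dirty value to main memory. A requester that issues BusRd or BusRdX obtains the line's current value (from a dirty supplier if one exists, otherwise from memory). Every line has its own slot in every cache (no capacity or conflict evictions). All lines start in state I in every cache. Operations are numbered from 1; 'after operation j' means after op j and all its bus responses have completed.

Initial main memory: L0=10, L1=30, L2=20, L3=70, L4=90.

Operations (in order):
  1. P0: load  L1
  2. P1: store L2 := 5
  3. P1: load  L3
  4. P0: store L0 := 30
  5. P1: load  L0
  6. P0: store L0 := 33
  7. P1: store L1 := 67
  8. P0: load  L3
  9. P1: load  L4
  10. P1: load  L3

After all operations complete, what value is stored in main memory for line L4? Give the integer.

memory[L4] = 90

step 1: P0: load  L1  ⟶  SI  (L1)  txn=BusRd  M[L1]=30
step 2: P1: store L2 := 5  ⟶  IM  (L2)  txn=BusRdX  M[L2]=20
step 3: P1: load  L3  ⟶  IS  (L3)  txn=BusRd  M[L3]=70
step 4: P0: store L0 := 30  ⟶  MI  (L0)  txn=BusRdX  M[L0]=10
step 5: P1: load  L0  ⟶  SS  (L0)  txn=BusRd+Flush  M[L0]=30
step 6: P0: store L0 := 33  ⟶  MI  (L0)  txn=BusRdX  M[L0]=30
step 7: P1: store L1 := 67  ⟶  IM  (L1)  txn=BusRdX  M[L1]=30
step 8: P0: load  L3  ⟶  SS  (L3)  txn=BusRd  M[L3]=70
step 9: P1: load  L4  ⟶  IS  (L4)  txn=BusRd  M[L4]=90
step 10: P1: load  L3  ⟶  SS  (L3)  txn=∅  M[L3]=70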